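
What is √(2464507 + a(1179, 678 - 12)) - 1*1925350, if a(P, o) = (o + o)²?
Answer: -1925350 + √4238731 ≈ -1.9233e+6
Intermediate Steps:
a(P, o) = 4*o² (a(P, o) = (2*o)² = 4*o²)
√(2464507 + a(1179, 678 - 12)) - 1*1925350 = √(2464507 + 4*(678 - 12)²) - 1*1925350 = √(2464507 + 4*666²) - 1925350 = √(2464507 + 4*443556) - 1925350 = √(2464507 + 1774224) - 1925350 = √4238731 - 1925350 = -1925350 + √4238731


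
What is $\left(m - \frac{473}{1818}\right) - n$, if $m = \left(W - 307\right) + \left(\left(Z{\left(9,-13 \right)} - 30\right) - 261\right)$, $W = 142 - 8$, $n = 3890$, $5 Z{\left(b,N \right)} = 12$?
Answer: $- \frac{39558409}{9090} \approx -4351.9$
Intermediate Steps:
$Z{\left(b,N \right)} = \frac{12}{5}$ ($Z{\left(b,N \right)} = \frac{1}{5} \cdot 12 = \frac{12}{5}$)
$W = 134$ ($W = 142 - 8 = 134$)
$m = - \frac{2308}{5}$ ($m = \left(134 - 307\right) + \left(\left(\frac{12}{5} - 30\right) - 261\right) = \left(134 + \left(-318 + 11\right)\right) - \frac{1443}{5} = \left(134 - 307\right) - \frac{1443}{5} = -173 - \frac{1443}{5} = - \frac{2308}{5} \approx -461.6$)
$\left(m - \frac{473}{1818}\right) - n = \left(- \frac{2308}{5} - \frac{473}{1818}\right) - 3890 = - \frac{4198309}{9090} - 3890 = - \frac{39558409}{9090}$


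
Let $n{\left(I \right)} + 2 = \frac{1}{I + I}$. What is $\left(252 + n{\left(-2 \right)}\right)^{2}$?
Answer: $\frac{998001}{16} \approx 62375.0$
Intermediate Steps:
$n{\left(I \right)} = -2 + \frac{1}{2 I}$ ($n{\left(I \right)} = -2 + \frac{1}{I + I} = -2 + \frac{1}{2 I}$)
$\left(252 + n{\left(-2 \right)}\right)^{2} = \left(252 - \left(2 - \frac{1}{2 \left(-2\right)}\right)\right)^{2} = \left(252 + \left(-2 + \frac{1}{2} \left(- \frac{1}{2}\right)\right)\right)^{2} = \left(252 - \frac{9}{4}\right)^{2} = \left(\frac{999}{4}\right)^{2} = \frac{998001}{16}$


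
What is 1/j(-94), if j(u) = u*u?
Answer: 1/8836 ≈ 0.00011317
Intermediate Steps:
j(u) = u²
1/j(-94) = 1/((-94)²) = 1/8836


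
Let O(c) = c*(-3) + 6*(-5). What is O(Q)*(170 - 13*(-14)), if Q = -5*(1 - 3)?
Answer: -21120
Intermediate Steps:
Q = 10 (Q = -5*(-2) = 10)
O(c) = -30 - 3*c (O(c) = -3*c - 30 = -30 - 3*c)
O(Q)*(170 - 13*(-14)) = (-30 - 3*10)*(170 - 13*(-14)) = (-30 - 30)*(170 + 182) = -60*352 = -21120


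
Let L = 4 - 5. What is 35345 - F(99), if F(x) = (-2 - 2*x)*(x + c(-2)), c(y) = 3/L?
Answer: 54545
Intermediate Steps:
L = -1
c(y) = -3 (c(y) = 3/(-1) = 3*(-1) = -3)
F(x) = (-3 + x)*(-2 - 2*x) (F(x) = (-2 - 2*x)*(x - 3) = (-2 - 2*x)*(-3 + x) = (-3 + x)*(-2 - 2*x))
35345 - F(99) = 35345 - (6 - 2*99² + 4*99) = 35345 - (6 - 2*9801 + 396) = 35345 - (6 - 19602 + 396) = 35345 - 1*(-19200) = 35345 + 19200 = 54545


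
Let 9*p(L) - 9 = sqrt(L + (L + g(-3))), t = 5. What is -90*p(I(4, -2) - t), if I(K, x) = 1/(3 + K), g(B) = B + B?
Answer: -90 - 10*I*sqrt(770)/7 ≈ -90.0 - 39.641*I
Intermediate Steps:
g(B) = 2*B
p(L) = 1 + sqrt(-6 + 2*L)/9 (p(L) = 1 + sqrt(L + (L + 2*(-3)))/9 = 1 + sqrt(L + (L - 6))/9 = 1 + sqrt(L + (-6 + L))/9 = 1 + sqrt(-6 + 2*L)/9)
-90*p(I(4, -2) - t) = -90*(1 + sqrt(-6 + 2*(1/(3 + 4) - 1*5))/9) = -90*(1 + sqrt(-6 + 2*(1/7 - 5))/9) = -90*(1 + sqrt(-6 + 2*(-34/7))/9) = -90*(1 + sqrt(-6 - 68/7)/9) = -90*(1 + sqrt(-110/7)/9) = -90*(1 + (I*sqrt(770)/7)/9) = -90*(1 + I*sqrt(770)/63) = -90 - 10*I*sqrt(770)/7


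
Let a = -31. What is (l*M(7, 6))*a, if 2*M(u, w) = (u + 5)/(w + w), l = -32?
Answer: 496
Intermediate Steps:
M(u, w) = (5 + u)/(4*w) (M(u, w) = ((u + 5)/(w + w))/2 = ((5 + u)/((2*w)))/2 = ((5 + u)*(1/(2*w)))/2 = ((5 + u)/(2*w))/2 = (5 + u)/(4*w))
(l*M(7, 6))*a = -8*(5 + 7)/6*(-31) = -8*12/6*(-31) = -32*1/2*(-31) = -16*(-31) = 496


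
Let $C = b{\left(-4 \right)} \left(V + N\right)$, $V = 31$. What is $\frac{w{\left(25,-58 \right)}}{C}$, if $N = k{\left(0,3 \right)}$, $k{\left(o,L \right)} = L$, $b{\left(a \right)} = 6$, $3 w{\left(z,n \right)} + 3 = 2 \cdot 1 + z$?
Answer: $\frac{2}{51} \approx 0.039216$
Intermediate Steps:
$w{\left(z,n \right)} = - \frac{1}{3} + \frac{z}{3}$ ($w{\left(z,n \right)} = -1 + \frac{2 \cdot 1 + z}{3} = -1 + \frac{2 + z}{3} = -1 + \left(\frac{2}{3} + \frac{z}{3}\right) = - \frac{1}{3} + \frac{z}{3}$)
$N = 3$
$C = 204$ ($C = 6 \left(31 + 3\right) = 6 \cdot 34 = 204$)
$\frac{w{\left(25,-58 \right)}}{C} = \frac{- \frac{1}{3} + \frac{1}{3} \cdot 25}{204} = \left(- \frac{1}{3} + \frac{25}{3}\right) \frac{1}{204} = 8 \cdot \frac{1}{204} = \frac{2}{51}$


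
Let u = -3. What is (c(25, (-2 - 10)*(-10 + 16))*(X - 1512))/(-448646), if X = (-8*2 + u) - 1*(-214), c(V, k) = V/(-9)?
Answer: -10975/1345938 ≈ -0.0081542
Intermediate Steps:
c(V, k) = -V/9 (c(V, k) = V*(-⅑) = -V/9)
X = 195 (X = (-8*2 - 3) - 1*(-214) = (-16 - 3) + 214 = -19 + 214 = 195)
(c(25, (-2 - 10)*(-10 + 16))*(X - 1512))/(-448646) = ((-⅑*25)*(195 - 1512))/(-448646) = -25/9*(-1317)*(-1/448646) = (10975/3)*(-1/448646) = -10975/1345938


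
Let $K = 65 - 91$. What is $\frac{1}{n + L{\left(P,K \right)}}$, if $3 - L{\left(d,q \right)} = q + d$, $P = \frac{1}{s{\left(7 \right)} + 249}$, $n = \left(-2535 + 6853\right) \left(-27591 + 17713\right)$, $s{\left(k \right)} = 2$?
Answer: $- \frac{251}{10705946926} \approx -2.3445 \cdot 10^{-8}$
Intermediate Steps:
$n = -42653204$ ($n = 4318 \left(-9878\right) = -42653204$)
$K = -26$
$P = \frac{1}{251}$ ($P = \frac{1}{2 + 249} = \frac{1}{251} \approx 0.0039841$)
$L{\left(d,q \right)} = 3 - d - q$ ($L{\left(d,q \right)} = 3 - \left(q + d\right) = 3 - \left(d + q\right) = 3 - d - q$)
$\frac{1}{n + L{\left(P,K \right)}} = \frac{1}{-42653204 - - \frac{7278}{251}} = \frac{1}{-42653204 + \left(3 - \frac{1}{251} + 26\right)} = \frac{1}{-42653204 + \frac{7278}{251}} = \frac{1}{- \frac{10705946926}{251}} = - \frac{251}{10705946926}$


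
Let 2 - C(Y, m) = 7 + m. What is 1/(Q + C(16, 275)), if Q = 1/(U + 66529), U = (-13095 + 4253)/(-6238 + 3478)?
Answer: -91814441/25708042100 ≈ -0.0035714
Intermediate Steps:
U = 4421/1380 (U = -8842/(-2760) = -8842*(-1/2760) = 4421/1380 ≈ 3.2036)
Q = 1380/91814441 (Q = 1/(4421/1380 + 66529) = 1/(91814441/1380) = 1380/91814441 ≈ 1.5030e-5)
C(Y, m) = -5 - m (C(Y, m) = 2 - (7 + m) = 2 + (-7 - m) = -5 - m)
1/(Q + C(16, 275)) = 1/(1380/91814441 + (-5 - 1*275)) = 1/(1380/91814441 + (-5 - 275)) = 1/(1380/91814441 - 280) = 1/(-25708042100/91814441) = -91814441/25708042100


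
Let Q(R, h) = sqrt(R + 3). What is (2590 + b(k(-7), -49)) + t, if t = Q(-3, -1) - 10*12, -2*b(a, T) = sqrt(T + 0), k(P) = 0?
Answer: 2470 - 7*I/2 ≈ 2470.0 - 3.5*I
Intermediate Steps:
b(a, T) = -sqrt(T)/2 (b(a, T) = -sqrt(T + 0)/2 = -sqrt(T)/2)
Q(R, h) = sqrt(3 + R)
t = -120 (t = sqrt(3 - 3) - 10*12 = sqrt(0) - 120 = 0 - 120 = -120)
(2590 + b(k(-7), -49)) + t = (2590 - 7*I/2) - 120 = 2470 - 7*I/2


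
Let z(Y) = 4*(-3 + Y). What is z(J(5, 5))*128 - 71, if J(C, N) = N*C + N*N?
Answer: 23993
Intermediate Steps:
J(C, N) = N² + C*N (J(C, N) = C*N + N² = N² + C*N)
z(Y) = -12 + 4*Y
z(J(5, 5))*128 - 71 = (-12 + 4*(5*(5 + 5)))*128 - 71 = (-12 + 4*(5*10))*128 - 71 = (-12 + 4*50)*128 - 71 = (-12 + 200)*128 - 71 = 188*128 - 71 = 24064 - 71 = 23993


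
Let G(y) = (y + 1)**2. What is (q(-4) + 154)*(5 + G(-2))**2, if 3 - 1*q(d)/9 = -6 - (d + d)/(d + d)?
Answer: 8784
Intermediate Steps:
G(y) = (1 + y)**2
q(d) = 90 (q(d) = 27 - 9*(-6 - (d + d)/(d + d)) = 27 - 9*(-6 - 2*d/(2*d)) = 27 - 9*(-6 - 2*d*1/(2*d)) = 27 - 9*(-6 - 1*1) = 27 - 9*(-6 - 1) = 27 - 9*(-7) = 27 + 63 = 90)
(q(-4) + 154)*(5 + G(-2))**2 = (90 + 154)*(5 + (1 - 2)**2)**2 = 244*(5 + (-1)**2)**2 = 244*(5 + 1)**2 = 244*6**2 = 244*36 = 8784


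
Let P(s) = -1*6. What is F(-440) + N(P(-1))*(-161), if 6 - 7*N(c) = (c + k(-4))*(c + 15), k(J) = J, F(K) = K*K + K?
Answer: 190952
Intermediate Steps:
F(K) = K + K² (F(K) = K² + K = K + K²)
P(s) = -6
N(c) = 6/7 - (-4 + c)*(15 + c)/7 (N(c) = 6/7 - (c - 4)*(c + 15)/7 = 6/7 - (-4 + c)*(15 + c)/7)
F(-440) + N(P(-1))*(-161) = -440*(1 - 440) + (66/7 - 11/7*(-6) - ⅐*(-6)²)*(-161) = -440*(-439) + (66/7 + 66/7 - ⅐*36)*(-161) = 193160 + (66/7 + 66/7 - 36/7)*(-161) = 193160 + (96/7)*(-161) = 193160 - 2208 = 190952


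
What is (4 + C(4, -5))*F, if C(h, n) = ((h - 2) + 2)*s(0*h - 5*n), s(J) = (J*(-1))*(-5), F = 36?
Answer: 18144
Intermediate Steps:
s(J) = 5*J (s(J) = -J*(-5) = 5*J)
C(h, n) = -25*h*n (C(h, n) = ((h - 2) + 2)*(5*(0*h - 5*n)) = ((-2 + h) + 2)*(5*(0 - 5*n)) = h*(5*(-5*n)) = h*(-25*n) = -25*h*n)
(4 + C(4, -5))*F = (4 - 25*4*(-5))*36 = (4 + 500)*36 = 504*36 = 18144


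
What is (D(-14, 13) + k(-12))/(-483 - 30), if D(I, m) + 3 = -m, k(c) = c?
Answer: 28/513 ≈ 0.054581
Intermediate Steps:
D(I, m) = -3 - m
(D(-14, 13) + k(-12))/(-483 - 30) = ((-3 - 1*13) - 12)/(-483 - 30) = ((-3 - 13) - 12)/(-513) = (-16 - 12)*(-1/513) = -28*(-1/513) = 28/513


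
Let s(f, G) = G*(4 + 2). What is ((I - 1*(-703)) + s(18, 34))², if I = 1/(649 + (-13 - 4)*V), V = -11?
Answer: 574947612009/698896 ≈ 8.2265e+5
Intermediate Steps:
s(f, G) = 6*G (s(f, G) = G*6 = 6*G)
I = 1/836 (I = 1/(649 + (-13 - 4)*(-11)) = 1/(649 - 17*(-11)) = 1/(649 + 187) = 1/836 ≈ 0.0011962)
((I - 1*(-703)) + s(18, 34))² = ((1/836 - 1*(-703)) + 6*34)² = ((1/836 + 703) + 204)² = (587709/836 + 204)² = (758253/836)² = 574947612009/698896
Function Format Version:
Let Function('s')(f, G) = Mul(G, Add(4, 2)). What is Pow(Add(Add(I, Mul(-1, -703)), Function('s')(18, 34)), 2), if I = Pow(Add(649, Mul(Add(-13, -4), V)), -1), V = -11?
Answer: Rational(574947612009, 698896) ≈ 8.2265e+5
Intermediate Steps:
Function('s')(f, G) = Mul(6, G) (Function('s')(f, G) = Mul(G, 6) = Mul(6, G))
I = Rational(1, 836) (I = Pow(Add(649, Mul(Add(-13, -4), -11)), -1) = Pow(Add(649, Mul(-17, -11)), -1) = Pow(Add(649, 187), -1) = Pow(836, -1) = Rational(1, 836) ≈ 0.0011962)
Pow(Add(Add(I, Mul(-1, -703)), Function('s')(18, 34)), 2) = Pow(Add(Add(Rational(1, 836), Mul(-1, -703)), Mul(6, 34)), 2) = Pow(Add(Add(Rational(1, 836), 703), 204), 2) = Pow(Add(Rational(587709, 836), 204), 2) = Pow(Rational(758253, 836), 2) = Rational(574947612009, 698896)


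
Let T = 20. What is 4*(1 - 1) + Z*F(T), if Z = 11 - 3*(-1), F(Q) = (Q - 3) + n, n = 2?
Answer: 266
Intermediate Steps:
F(Q) = -1 + Q (F(Q) = (Q - 3) + 2 = (-3 + Q) + 2 = -1 + Q)
Z = 14 (Z = 11 + 3 = 14)
4*(1 - 1) + Z*F(T) = 4*(1 - 1) + 14*(-1 + 20) = 4*0 + 14*19 = 0 + 266 = 266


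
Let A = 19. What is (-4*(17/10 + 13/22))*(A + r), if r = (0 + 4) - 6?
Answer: -8568/55 ≈ -155.78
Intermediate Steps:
r = -2 (r = 4 - 6 = -2)
(-4*(17/10 + 13/22))*(A + r) = (-4*(17/10 + 13/22))*(19 - 2) = -4*(17*(1/10) + 13*(1/22))*17 = -4*(17/10 + 13/22)*17 = -4*126/55*17 = -504/55*17 = -8568/55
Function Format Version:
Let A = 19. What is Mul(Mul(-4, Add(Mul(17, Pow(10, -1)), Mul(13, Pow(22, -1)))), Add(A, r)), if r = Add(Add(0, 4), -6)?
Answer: Rational(-8568, 55) ≈ -155.78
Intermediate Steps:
r = -2 (r = Add(4, -6) = -2)
Mul(Mul(-4, Add(Mul(17, Pow(10, -1)), Mul(13, Pow(22, -1)))), Add(A, r)) = Mul(Mul(-4, Add(Mul(17, Pow(10, -1)), Mul(13, Pow(22, -1)))), Add(19, -2)) = Mul(Mul(-4, Add(Mul(17, Rational(1, 10)), Mul(13, Rational(1, 22)))), 17) = Mul(Mul(-4, Add(Rational(17, 10), Rational(13, 22))), 17) = Mul(Mul(-4, Rational(126, 55)), 17) = Mul(Rational(-504, 55), 17) = Rational(-8568, 55)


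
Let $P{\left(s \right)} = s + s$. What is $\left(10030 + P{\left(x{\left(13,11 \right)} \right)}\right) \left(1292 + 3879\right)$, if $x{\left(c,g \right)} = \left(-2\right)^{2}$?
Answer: $51906498$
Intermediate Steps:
$x{\left(c,g \right)} = 4$
$P{\left(s \right)} = 2 s$
$\left(10030 + P{\left(x{\left(13,11 \right)} \right)}\right) \left(1292 + 3879\right) = \left(10030 + 2 \cdot 4\right) \left(1292 + 3879\right) = \left(10030 + 8\right) 5171 = 10038 \cdot 5171 = 51906498$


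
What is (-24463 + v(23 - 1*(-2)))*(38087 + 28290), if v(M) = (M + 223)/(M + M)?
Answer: -40586283027/25 ≈ -1.6235e+9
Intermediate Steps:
v(M) = (223 + M)/(2*M) (v(M) = (223 + M)/((2*M)) = (223 + M)*(1/(2*M)) = (223 + M)/(2*M))
(-24463 + v(23 - 1*(-2)))*(38087 + 28290) = (-24463 + (223 + (23 - 1*(-2)))/(2*(23 - 1*(-2))))*(38087 + 28290) = (-24463 + (223 + (23 + 2))/(2*(23 + 2)))*66377 = (-24463 + (½)*(223 + 25)/25)*66377 = (-24463 + (½)*(1/25)*248)*66377 = (-24463 + 124/25)*66377 = -611451/25*66377 = -40586283027/25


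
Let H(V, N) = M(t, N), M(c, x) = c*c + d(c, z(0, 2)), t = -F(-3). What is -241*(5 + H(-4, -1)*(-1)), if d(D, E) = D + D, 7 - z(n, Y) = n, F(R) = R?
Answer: 2410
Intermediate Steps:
z(n, Y) = 7 - n
d(D, E) = 2*D
t = 3 (t = -1*(-3) = 3)
M(c, x) = c² + 2*c (M(c, x) = c*c + 2*c = c² + 2*c)
H(V, N) = 15 (H(V, N) = 3*(2 + 3) = 3*5 = 15)
-241*(5 + H(-4, -1)*(-1)) = -241*(5 + 15*(-1)) = -241*(5 - 15) = -241*(-10) = 2410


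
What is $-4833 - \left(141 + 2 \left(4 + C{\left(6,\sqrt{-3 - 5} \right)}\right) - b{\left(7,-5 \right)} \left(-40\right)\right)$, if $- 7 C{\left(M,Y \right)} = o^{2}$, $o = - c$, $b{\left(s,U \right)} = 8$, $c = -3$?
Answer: $- \frac{37096}{7} \approx -5299.4$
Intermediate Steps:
$o = 3$ ($o = \left(-1\right) \left(-3\right) = 3$)
$C{\left(M,Y \right)} = - \frac{9}{7}$ ($C{\left(M,Y \right)} = - \frac{3^{2}}{7} = \left(- \frac{1}{7}\right) 9 = - \frac{9}{7}$)
$-4833 - \left(141 + 2 \left(4 + C{\left(6,\sqrt{-3 - 5} \right)}\right) - b{\left(7,-5 \right)} \left(-40\right)\right) = -4833 - \left(461 + 2 \left(4 - \frac{9}{7}\right)\right) = -4833 - \frac{3265}{7} = - \frac{37096}{7}$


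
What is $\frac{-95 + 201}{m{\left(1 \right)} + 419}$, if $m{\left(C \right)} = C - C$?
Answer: $\frac{106}{419} \approx 0.25298$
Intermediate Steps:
$m{\left(C \right)} = 0$
$\frac{-95 + 201}{m{\left(1 \right)} + 419} = \frac{-95 + 201}{0 + 419} = \frac{106}{419}$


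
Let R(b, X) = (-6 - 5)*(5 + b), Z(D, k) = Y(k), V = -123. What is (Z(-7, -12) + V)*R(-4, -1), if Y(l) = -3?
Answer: 1386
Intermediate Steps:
Z(D, k) = -3
R(b, X) = -55 - 11*b (R(b, X) = -11*(5 + b) = -55 - 11*b)
(Z(-7, -12) + V)*R(-4, -1) = (-3 - 123)*(-55 - 11*(-4)) = -126*(-55 + 44) = -126*(-11) = 1386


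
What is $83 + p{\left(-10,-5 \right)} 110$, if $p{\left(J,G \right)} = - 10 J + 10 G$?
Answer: $5583$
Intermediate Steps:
$83 + p{\left(-10,-5 \right)} 110 = 83 + \left(\left(-10\right) \left(-10\right) + 10 \left(-5\right)\right) 110 = 83 + \left(100 - 50\right) 110 = 83 + 50 \cdot 110 = 83 + 5500 = 5583$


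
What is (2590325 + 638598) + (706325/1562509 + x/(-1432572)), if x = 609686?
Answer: 3613821376317462665/1119203321574 ≈ 3.2289e+6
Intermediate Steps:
(2590325 + 638598) + (706325/1562509 + x/(-1432572)) = (2590325 + 638598) + (706325/1562509 + 609686/(-1432572)) = 3228923 + (706325*(1/1562509) + 609686*(-1/1432572)) = 3228923 + (706325/1562509 - 304843/716286) = 3228923 + 29610777863/1119203321574 = 3613821376317462665/1119203321574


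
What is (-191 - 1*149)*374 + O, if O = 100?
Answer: -127060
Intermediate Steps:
(-191 - 1*149)*374 + O = (-191 - 1*149)*374 + 100 = (-191 - 149)*374 + 100 = -340*374 + 100 = -127160 + 100 = -127060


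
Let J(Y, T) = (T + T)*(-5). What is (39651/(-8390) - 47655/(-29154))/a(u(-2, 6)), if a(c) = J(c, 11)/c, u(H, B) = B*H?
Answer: -378079902/1121092775 ≈ -0.33724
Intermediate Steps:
J(Y, T) = -10*T (J(Y, T) = (2*T)*(-5) = -10*T)
a(c) = -110/c (a(c) = (-10*11)/c = -110/c)
(39651/(-8390) - 47655/(-29154))/a(u(-2, 6)) = (39651/(-8390) - 47655/(-29154))/((-110/(6*(-2)))) = (39651*(-1/8390) - 47655*(-1/29154))/((-110/(-12))) = (-39651/8390 + 15885/9718)/((-110*(-1/12))) = -63013317/(20383505*55/6) = -63013317/20383505*6/55 = -378079902/1121092775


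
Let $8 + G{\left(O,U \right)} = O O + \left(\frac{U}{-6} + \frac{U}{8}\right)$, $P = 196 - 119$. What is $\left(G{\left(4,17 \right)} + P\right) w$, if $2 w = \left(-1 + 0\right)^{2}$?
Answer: $\frac{2023}{48} \approx 42.146$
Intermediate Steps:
$P = 77$ ($P = 196 - 119 = 77$)
$w = \frac{1}{2}$ ($w = \frac{\left(-1 + 0\right)^{2}}{2} = \frac{\left(-1\right)^{2}}{2} = \frac{1}{2} \cdot 1 = \frac{1}{2} \approx 0.5$)
$G{\left(O,U \right)} = -8 + O^{2} - \frac{U}{24}$ ($G{\left(O,U \right)} = -8 + \left(O O + \left(\frac{U}{-6} + \frac{U}{8}\right)\right) = -8 + \left(O^{2} + \left(U \left(- \frac{1}{6}\right) + U \frac{1}{8}\right)\right) = -8 + \left(O^{2} + \left(- \frac{U}{6} + \frac{U}{8}\right)\right) = -8 + \left(O^{2} - \frac{U}{24}\right) = -8 + O^{2} - \frac{U}{24}$)
$\left(G{\left(4,17 \right)} + P\right) w = \left(\left(-8 + 4^{2} - \frac{17}{24}\right) + 77\right) \frac{1}{2} = \left(\left(-8 + 16 - \frac{17}{24}\right) + 77\right) \frac{1}{2} = \left(\frac{175}{24} + 77\right) \frac{1}{2} = \frac{2023}{24} \cdot \frac{1}{2} = \frac{2023}{48}$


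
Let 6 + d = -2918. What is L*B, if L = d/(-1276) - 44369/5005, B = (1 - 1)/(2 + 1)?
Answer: 0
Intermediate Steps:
d = -2924 (d = -6 - 2918 = -2924)
B = 0 (B = 0/3 = 0*(1/3) = 0)
L = -6672/1015 (L = -2924/(-1276) - 44369/5005 = -2924*(-1/1276) - 44369*1/5005 = 731/319 - 3413/385 = -6672/1015 ≈ -6.5734)
L*B = -6672/1015*0 = 0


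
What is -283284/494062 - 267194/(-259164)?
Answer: 14648346863/32010771042 ≈ 0.45761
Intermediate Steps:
-283284/494062 - 267194/(-259164) = -283284*1/494062 - 267194*(-1/259164) = -141642/247031 + 133597/129582 = 14648346863/32010771042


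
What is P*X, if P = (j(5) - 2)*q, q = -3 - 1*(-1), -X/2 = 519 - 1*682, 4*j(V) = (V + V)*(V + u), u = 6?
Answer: -16626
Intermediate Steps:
j(V) = V*(6 + V)/2 (j(V) = ((V + V)*(V + 6))/4 = ((2*V)*(6 + V))/4 = (2*V*(6 + V))/4 = V*(6 + V)/2)
X = 326 (X = -2*(519 - 1*682) = -2*(519 - 682) = -2*(-163) = 326)
q = -2 (q = -3 + 1 = -2)
P = -51 (P = ((½)*5*(6 + 5) - 2)*(-2) = ((½)*5*11 - 2)*(-2) = (55/2 - 2)*(-2) = (51/2)*(-2) = -51)
P*X = -51*326 = -16626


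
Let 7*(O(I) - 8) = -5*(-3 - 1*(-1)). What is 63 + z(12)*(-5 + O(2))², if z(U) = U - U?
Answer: 63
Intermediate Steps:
z(U) = 0
O(I) = 66/7 (O(I) = 8 + (-5*(-3 - 1*(-1)))/7 = 8 + (-5*(-3 + 1))/7 = 8 + (-5*(-2))/7 = 8 + (⅐)*10 = 8 + 10/7 = 66/7)
63 + z(12)*(-5 + O(2))² = 63 + 0*(-5 + 66/7)² = 63 + 0*(31/7)² = 63 + 0*(961/49) = 63 + 0 = 63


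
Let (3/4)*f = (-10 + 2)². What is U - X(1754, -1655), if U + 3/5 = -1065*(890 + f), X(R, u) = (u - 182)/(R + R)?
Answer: -18219325539/17540 ≈ -1.0387e+6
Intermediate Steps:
X(R, u) = (-182 + u)/(2*R) (X(R, u) = (-182 + u)/((2*R)) = (-182 + u)*(1/(2*R)) = (-182 + u)/(2*R))
f = 256/3 (f = 4*(-10 + 2)²/3 = (4/3)*(-8)² = (4/3)*64 = 256/3 ≈ 85.333)
U = -5193653/5 (U = -⅗ - 1065*(890 + 256/3) = -⅗ - 1065*2926/3 = -⅗ - 1038730 = -5193653/5 ≈ -1.0387e+6)
U - X(1754, -1655) = -5193653/5 - (-182 - 1655)/(2*1754) = -5193653/5 - (-1837)/(2*1754) = -5193653/5 - 1*(-1837/3508) = -5193653/5 + 1837/3508 = -18219325539/17540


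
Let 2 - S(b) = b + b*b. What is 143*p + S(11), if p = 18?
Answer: 2444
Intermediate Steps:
S(b) = 2 - b - b² (S(b) = 2 - (b + b*b) = 2 - (b + b²) = 2 + (-b - b²) = 2 - b - b²)
143*p + S(11) = 143*18 + (2 - 1*11 - 1*11²) = 2574 + (2 - 11 - 1*121) = 2574 + (2 - 11 - 121) = 2574 - 130 = 2444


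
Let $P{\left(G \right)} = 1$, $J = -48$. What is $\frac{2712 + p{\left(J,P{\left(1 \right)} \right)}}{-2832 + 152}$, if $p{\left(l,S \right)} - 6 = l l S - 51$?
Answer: $- \frac{4971}{2680} \approx -1.8549$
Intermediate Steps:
$p{\left(l,S \right)} = -45 + S l^{2}$ ($p{\left(l,S \right)} = 6 + \left(l l S - 51\right) = 6 + \left(l^{2} S - 51\right) = 6 + \left(S l^{2} - 51\right) = 6 + \left(-51 + S l^{2}\right) = -45 + S l^{2}$)
$\frac{2712 + p{\left(J,P{\left(1 \right)} \right)}}{-2832 + 152} = \frac{2712 - \left(45 - \left(-48\right)^{2}\right)}{-2832 + 152} = \frac{2712 + \left(-45 + 1 \cdot 2304\right)}{-2680} = \left(2712 + \left(-45 + 2304\right)\right) \left(- \frac{1}{2680}\right) = \left(2712 + 2259\right) \left(- \frac{1}{2680}\right) = 4971 \left(- \frac{1}{2680}\right) = - \frac{4971}{2680}$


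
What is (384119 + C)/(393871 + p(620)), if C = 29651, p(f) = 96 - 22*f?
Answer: 413770/380327 ≈ 1.0879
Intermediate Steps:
p(f) = 96 - 22*f
(384119 + C)/(393871 + p(620)) = (384119 + 29651)/(393871 + (96 - 22*620)) = 413770/(393871 + (96 - 13640)) = 413770/(393871 - 13544) = 413770/380327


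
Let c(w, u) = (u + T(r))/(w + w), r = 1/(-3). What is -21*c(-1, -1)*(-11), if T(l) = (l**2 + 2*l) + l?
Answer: 1309/6 ≈ 218.17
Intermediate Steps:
r = -1/3 ≈ -0.33333
T(l) = l**2 + 3*l
c(w, u) = (-8/9 + u)/(2*w) (c(w, u) = (u - (3 - 1/3)/3)/(w + w) = (u - 1/3*8/3)/((2*w)) = (u - 8/9)*(1/(2*w)) = (-8/9 + u)*(1/(2*w)) = (-8/9 + u)/(2*w))
-21*c(-1, -1)*(-11) = -7*(-8 + 9*(-1))/(6*(-1))*(-11) = -7*(-1)*(-8 - 9)/6*(-11) = -7*(-1)*(-17)/6*(-11) = -21*17/18*(-11) = -119/6*(-11) = 1309/6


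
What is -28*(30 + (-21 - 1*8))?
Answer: -28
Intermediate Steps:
-28*(30 + (-21 - 1*8)) = -28*(30 + (-21 - 8)) = -28*(30 - 29) = -28*1 = -28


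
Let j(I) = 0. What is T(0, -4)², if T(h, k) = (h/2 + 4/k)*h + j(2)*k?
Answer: 0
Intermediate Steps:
T(h, k) = h*(h/2 + 4/k) (T(h, k) = (h/2 + 4/k)*h + 0*k = (h*(½) + 4/k)*h + 0 = (h/2 + 4/k)*h + 0 = h*(h/2 + 4/k) + 0 = h*(h/2 + 4/k))
T(0, -4)² = ((½)*0*(8 + 0*(-4))/(-4))² = ((½)*0*(-¼)*(8 + 0))² = ((½)*0*(-¼)*8)² = 0² = 0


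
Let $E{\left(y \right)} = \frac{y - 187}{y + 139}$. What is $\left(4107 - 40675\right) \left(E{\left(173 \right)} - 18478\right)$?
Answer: $\frac{26352500650}{39} \approx 6.757 \cdot 10^{8}$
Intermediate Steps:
$E{\left(y \right)} = \frac{-187 + y}{139 + y}$
$\left(4107 - 40675\right) \left(E{\left(173 \right)} - 18478\right) = \left(4107 - 40675\right) \left(\frac{-187 + 173}{139 + 173} - 18478\right) = - 36568 \left(\frac{1}{312} \left(-14\right) - 18478\right) = - 36568 \left(- \frac{7}{156} - 18478\right) = \left(-36568\right) \left(- \frac{2882575}{156}\right) = \frac{26352500650}{39}$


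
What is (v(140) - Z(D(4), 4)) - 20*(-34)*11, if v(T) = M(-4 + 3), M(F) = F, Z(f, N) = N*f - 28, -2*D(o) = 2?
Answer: 7511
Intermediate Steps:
D(o) = -1 (D(o) = -½*2 = -1)
Z(f, N) = -28 + N*f
v(T) = -1 (v(T) = -4 + 3 = -1)
(v(140) - Z(D(4), 4)) - 20*(-34)*11 = (-1 - (-28 + 4*(-1))) - 20*(-34)*11 = (-1 - (-28 - 4)) + 680*11 = (-1 - 1*(-32)) + 7480 = (-1 + 32) + 7480 = 31 + 7480 = 7511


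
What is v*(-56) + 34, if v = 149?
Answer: -8310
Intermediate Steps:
v*(-56) + 34 = 149*(-56) + 34 = -8344 + 34 = -8310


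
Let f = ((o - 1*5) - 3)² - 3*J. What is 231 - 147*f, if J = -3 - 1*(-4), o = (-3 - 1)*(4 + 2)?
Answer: -149856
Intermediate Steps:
o = -24 (o = -4*6 = -24)
J = 1 (J = -3 + 4 = 1)
f = 1021 (f = ((-24 - 1*5) - 3)² - 3*1 = ((-24 - 5) - 3)² - 3 = (-29 - 3)² - 3 = (-32)² - 3 = 1024 - 3 = 1021)
231 - 147*f = 231 - 147*1021 = 231 - 150087 = -149856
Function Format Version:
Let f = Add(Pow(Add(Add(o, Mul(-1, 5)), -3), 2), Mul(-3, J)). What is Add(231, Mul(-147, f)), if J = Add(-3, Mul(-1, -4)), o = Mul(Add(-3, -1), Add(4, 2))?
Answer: -149856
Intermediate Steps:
o = -24 (o = Mul(-4, 6) = -24)
J = 1 (J = Add(-3, 4) = 1)
f = 1021 (f = Add(Pow(Add(Add(-24, Mul(-1, 5)), -3), 2), Mul(-3, 1)) = Add(Pow(Add(Add(-24, -5), -3), 2), -3) = Add(Pow(Add(-29, -3), 2), -3) = Add(Pow(-32, 2), -3) = Add(1024, -3) = 1021)
Add(231, Mul(-147, f)) = Add(231, Mul(-147, 1021)) = Add(231, -150087) = -149856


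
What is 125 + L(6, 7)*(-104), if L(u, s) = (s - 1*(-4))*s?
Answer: -7883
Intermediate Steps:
L(u, s) = s*(4 + s) (L(u, s) = (s + 4)*s = (4 + s)*s = s*(4 + s))
125 + L(6, 7)*(-104) = 125 + (7*(4 + 7))*(-104) = 125 + (7*11)*(-104) = 125 + 77*(-104) = 125 - 8008 = -7883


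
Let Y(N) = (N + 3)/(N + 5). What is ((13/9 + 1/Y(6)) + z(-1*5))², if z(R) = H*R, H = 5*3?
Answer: 47089/9 ≈ 5232.1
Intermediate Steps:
Y(N) = (3 + N)/(5 + N)
H = 15
z(R) = 15*R
((13/9 + 1/Y(6)) + z(-1*5))² = ((13/9 + 1/((3 + 6)/(5 + 6))) + 15*(-1*5))² = ((13*(⅑) + 1/(9/11)) + 15*(-5))² = ((13/9 + 1/((1/11)*9)) - 75)² = ((13/9 + 1/(9/11)) - 75)² = ((13/9 + 1*(11/9)) - 75)² = ((13/9 + 11/9) - 75)² = (8/3 - 75)² = (-217/3)² = 47089/9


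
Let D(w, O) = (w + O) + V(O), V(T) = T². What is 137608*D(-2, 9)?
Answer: 12109504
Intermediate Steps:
D(w, O) = O + w + O² (D(w, O) = (w + O) + O² = (O + w) + O² = O + w + O²)
137608*D(-2, 9) = 137608*(9 - 2 + 9²) = 137608*(9 - 2 + 81) = 137608*88 = 12109504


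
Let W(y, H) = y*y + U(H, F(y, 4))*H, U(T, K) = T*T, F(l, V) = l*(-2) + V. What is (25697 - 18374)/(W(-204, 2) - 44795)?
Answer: -2441/1057 ≈ -2.3094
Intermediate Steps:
F(l, V) = V - 2*l (F(l, V) = -2*l + V = V - 2*l)
U(T, K) = T**2
W(y, H) = H**3 + y**2 (W(y, H) = y*y + H**2*H = y**2 + H**3 = H**3 + y**2)
(25697 - 18374)/(W(-204, 2) - 44795) = (25697 - 18374)/((2**3 + (-204)**2) - 44795) = 7323/((8 + 41616) - 44795) = 7323/(41624 - 44795) = 7323/(-3171) = 7323*(-1/3171) = -2441/1057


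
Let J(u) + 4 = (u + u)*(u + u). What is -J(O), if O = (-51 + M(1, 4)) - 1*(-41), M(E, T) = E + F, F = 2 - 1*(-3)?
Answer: -60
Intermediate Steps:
F = 5 (F = 2 + 3 = 5)
M(E, T) = 5 + E (M(E, T) = E + 5 = 5 + E)
O = -4 (O = (-51 + (5 + 1)) - 1*(-41) = (-51 + 6) + 41 = -45 + 41 = -4)
J(u) = -4 + 4*u² (J(u) = -4 + (u + u)*(u + u) = -4 + (2*u)*(2*u) = -4 + 4*u²)
-J(O) = -(-4 + 4*(-4)²) = -(-4 + 4*16) = -(-4 + 64) = -1*60 = -60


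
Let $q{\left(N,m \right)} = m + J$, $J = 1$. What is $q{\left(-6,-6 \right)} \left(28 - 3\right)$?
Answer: $-125$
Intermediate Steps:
$q{\left(N,m \right)} = 1 + m$ ($q{\left(N,m \right)} = m + 1 = 1 + m$)
$q{\left(-6,-6 \right)} \left(28 - 3\right) = \left(1 - 6\right) \left(28 - 3\right) = - 5 \left(28 - 3\right) = \left(-5\right) 25 = -125$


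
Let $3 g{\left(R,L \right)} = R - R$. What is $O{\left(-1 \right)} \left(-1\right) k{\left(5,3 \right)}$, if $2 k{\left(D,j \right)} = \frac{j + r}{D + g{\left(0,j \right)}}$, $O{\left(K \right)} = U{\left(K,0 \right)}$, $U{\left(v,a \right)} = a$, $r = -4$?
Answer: $0$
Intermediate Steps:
$g{\left(R,L \right)} = 0$ ($g{\left(R,L \right)} = \frac{R - R}{3} = \frac{1}{3} \cdot 0 = 0$)
$O{\left(K \right)} = 0$
$k{\left(D,j \right)} = \frac{-4 + j}{2 D}$ ($k{\left(D,j \right)} = \frac{\left(j - 4\right) \frac{1}{D + 0}}{2} = \frac{\left(-4 + j\right) \frac{1}{D}}{2} = \frac{\frac{1}{D} \left(-4 + j\right)}{2} = \frac{-4 + j}{2 D}$)
$O{\left(-1 \right)} \left(-1\right) k{\left(5,3 \right)} = 0 \left(-1\right) \frac{-4 + 3}{2 \cdot 5} = 0 \cdot \frac{1}{2} \cdot \frac{1}{5} \left(-1\right) = 0 \left(- \frac{1}{10}\right) = 0$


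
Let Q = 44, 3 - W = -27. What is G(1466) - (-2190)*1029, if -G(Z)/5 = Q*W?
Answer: 2246910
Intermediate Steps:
W = 30 (W = 3 - 1*(-27) = 3 + 27 = 30)
G(Z) = -6600 (G(Z) = -220*30 = -5*1320 = -6600)
G(1466) - (-2190)*1029 = -6600 - (-2190)*1029 = -6600 - 1*(-2253510) = -6600 + 2253510 = 2246910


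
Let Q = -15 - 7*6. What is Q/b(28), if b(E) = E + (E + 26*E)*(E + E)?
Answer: -57/42364 ≈ -0.0013455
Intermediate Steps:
b(E) = E + 54*E² (b(E) = E + (27*E)*(2*E) = E + 54*E²)
Q = -57 (Q = -15 - 42 = -57)
Q/b(28) = -57*1/(28*(1 + 54*28)) = -57*1/(28*(1 + 1512)) = -57/(28*1513) = -57/42364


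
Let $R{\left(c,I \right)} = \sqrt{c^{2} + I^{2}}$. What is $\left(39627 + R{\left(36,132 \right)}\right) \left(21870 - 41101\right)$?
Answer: $-762066837 - 230772 \sqrt{130} \approx -7.647 \cdot 10^{8}$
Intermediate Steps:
$R{\left(c,I \right)} = \sqrt{I^{2} + c^{2}}$
$\left(39627 + R{\left(36,132 \right)}\right) \left(21870 - 41101\right) = \left(39627 + \sqrt{132^{2} + 36^{2}}\right) \left(21870 - 41101\right) = \left(39627 + \sqrt{17424 + 1296}\right) \left(-19231\right) = \left(39627 + \sqrt{18720}\right) \left(-19231\right) = \left(39627 + 12 \sqrt{130}\right) \left(-19231\right) = -762066837 - 230772 \sqrt{130}$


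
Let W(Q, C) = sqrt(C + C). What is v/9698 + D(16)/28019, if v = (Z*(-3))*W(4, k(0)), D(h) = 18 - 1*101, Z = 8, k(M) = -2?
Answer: -83/28019 - 24*I/4849 ≈ -0.0029623 - 0.0049495*I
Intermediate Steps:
W(Q, C) = sqrt(2)*sqrt(C) (W(Q, C) = sqrt(2*C) = sqrt(2)*sqrt(C))
D(h) = -83 (D(h) = 18 - 101 = -83)
v = -48*I (v = (8*(-3))*(sqrt(2)*sqrt(-2)) = -24*sqrt(2)*I*sqrt(2) = -48*I ≈ -48.0*I)
v/9698 + D(16)/28019 = -48*I/9698 - 83/28019 = -48*I*(1/9698) - 83*1/28019 = -24*I/4849 - 83/28019 = -83/28019 - 24*I/4849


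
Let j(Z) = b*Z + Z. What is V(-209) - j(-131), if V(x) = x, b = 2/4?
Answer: -25/2 ≈ -12.500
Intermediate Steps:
b = 1/2 (b = 2*(1/4) = 1/2 ≈ 0.50000)
j(Z) = 3*Z/2 (j(Z) = Z/2 + Z = 3*Z/2)
V(-209) - j(-131) = -209 - 3*(-131)/2 = -209 - 1*(-393/2) = -209 + 393/2 = -25/2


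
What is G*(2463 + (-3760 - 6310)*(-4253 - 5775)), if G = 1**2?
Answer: 100984423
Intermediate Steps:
G = 1
G*(2463 + (-3760 - 6310)*(-4253 - 5775)) = 1*(2463 + (-3760 - 6310)*(-4253 - 5775)) = 1*(2463 - 10070*(-10028)) = 1*(2463 + 100981960) = 1*100984423 = 100984423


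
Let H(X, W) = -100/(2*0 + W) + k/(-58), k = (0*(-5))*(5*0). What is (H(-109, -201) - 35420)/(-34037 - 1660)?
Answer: 7119320/7175097 ≈ 0.99223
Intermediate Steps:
k = 0 (k = 0*0 = 0)
H(X, W) = -100/W (H(X, W) = -100/(2*0 + W) + 0/(-58) = -100/(0 + W) + 0*(-1/58) = -100/W + 0 = -100/W)
(H(-109, -201) - 35420)/(-34037 - 1660) = (-100/(-201) - 35420)/(-34037 - 1660) = (-100*(-1/201) - 35420)/(-35697) = (100/201 - 35420)*(-1/35697) = -7119320/201*(-1/35697) = 7119320/7175097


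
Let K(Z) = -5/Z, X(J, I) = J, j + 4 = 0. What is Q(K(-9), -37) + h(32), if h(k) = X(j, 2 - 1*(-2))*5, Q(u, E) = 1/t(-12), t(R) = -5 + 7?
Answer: -39/2 ≈ -19.500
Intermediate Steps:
j = -4 (j = -4 + 0 = -4)
t(R) = 2
Q(u, E) = ½ (Q(u, E) = 1/2 = ½)
h(k) = -20 (h(k) = -4*5 = -20)
Q(K(-9), -37) + h(32) = ½ - 20 = -39/2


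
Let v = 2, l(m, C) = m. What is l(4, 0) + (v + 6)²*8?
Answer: 516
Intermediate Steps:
l(4, 0) + (v + 6)²*8 = 4 + (2 + 6)²*8 = 4 + 8²*8 = 4 + 64*8 = 4 + 512 = 516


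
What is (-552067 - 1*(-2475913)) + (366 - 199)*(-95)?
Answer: 1907981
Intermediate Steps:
(-552067 - 1*(-2475913)) + (366 - 199)*(-95) = (-552067 + 2475913) + 167*(-95) = 1923846 - 15865 = 1907981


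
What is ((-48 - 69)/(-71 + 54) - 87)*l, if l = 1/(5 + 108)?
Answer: -1362/1921 ≈ -0.70901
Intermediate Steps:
l = 1/113 ≈ 0.0088496
((-48 - 69)/(-71 + 54) - 87)*l = ((-48 - 69)/(-71 + 54) - 87)*(1/113) = (-117/(-17) - 87)*(1/113) = (-117*(-1/17) - 87)*(1/113) = (117/17 - 87)*(1/113) = -1362/17*1/113 = -1362/1921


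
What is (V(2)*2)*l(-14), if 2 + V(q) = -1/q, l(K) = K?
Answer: 70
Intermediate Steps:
V(q) = -2 - 1/q
(V(2)*2)*l(-14) = ((-2 - 1/2)*2)*(-14) = -5/2*2*(-14) = -5*(-14) = 70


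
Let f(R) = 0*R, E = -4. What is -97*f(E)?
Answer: 0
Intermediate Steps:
f(R) = 0
-97*f(E) = -97*0 = 0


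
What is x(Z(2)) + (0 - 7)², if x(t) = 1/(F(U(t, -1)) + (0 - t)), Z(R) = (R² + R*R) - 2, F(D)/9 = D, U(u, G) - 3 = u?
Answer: 3676/75 ≈ 49.013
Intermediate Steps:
U(u, G) = 3 + u
F(D) = 9*D
Z(R) = -2 + 2*R² (Z(R) = (R² + R²) - 2 = 2*R² - 2 = -2 + 2*R²)
x(t) = 1/(27 + 8*t) (x(t) = 1/(9*(3 + t) + (0 - t)) = 1/((27 + 9*t) - t) = 1/(27 + 8*t))
x(Z(2)) + (0 - 7)² = 1/(27 + 8*(-2 + 2*2²)) + (0 - 7)² = 1/(27 + 8*(-2 + 2*4)) + (-7)² = 1/(27 + 8*(-2 + 8)) + 49 = 1/(27 + 8*6) + 49 = 1/(27 + 48) + 49 = 1/75 + 49 = 3676/75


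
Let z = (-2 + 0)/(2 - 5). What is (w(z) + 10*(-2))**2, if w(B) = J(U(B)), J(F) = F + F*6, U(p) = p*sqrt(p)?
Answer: 11192/27 - 560*sqrt(6)/9 ≈ 262.11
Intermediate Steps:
U(p) = p**(3/2)
z = 2/3 (z = -2/(-3) = -2*(-1/3) = 2/3 ≈ 0.66667)
J(F) = 7*F (J(F) = F + 6*F = 7*F)
w(B) = 7*B**(3/2)
(w(z) + 10*(-2))**2 = (7*(2/3)**(3/2) + 10*(-2))**2 = (7*(2*sqrt(6)/9) - 20)**2 = (14*sqrt(6)/9 - 20)**2 = (-20 + 14*sqrt(6)/9)**2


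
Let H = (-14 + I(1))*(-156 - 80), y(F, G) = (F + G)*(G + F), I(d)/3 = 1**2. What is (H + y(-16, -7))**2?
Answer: 9765625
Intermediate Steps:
I(d) = 3 (I(d) = 3*1**2 = 3*1 = 3)
y(F, G) = (F + G)**2 (y(F, G) = (F + G)*(F + G) = (F + G)**2)
H = 2596 (H = (-14 + 3)*(-156 - 80) = -11*(-236) = 2596)
(H + y(-16, -7))**2 = (2596 + (-16 - 7)**2)**2 = (2596 + (-23)**2)**2 = (2596 + 529)**2 = 3125**2 = 9765625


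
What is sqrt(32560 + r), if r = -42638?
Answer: I*sqrt(10078) ≈ 100.39*I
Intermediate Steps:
sqrt(32560 + r) = sqrt(32560 - 42638) = sqrt(-10078) = I*sqrt(10078)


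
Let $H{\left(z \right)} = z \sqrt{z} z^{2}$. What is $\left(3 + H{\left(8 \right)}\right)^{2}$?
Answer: $2097161 + 6144 \sqrt{2} \approx 2.1058 \cdot 10^{6}$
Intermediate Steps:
$H{\left(z \right)} = z^{\frac{7}{2}}$ ($H{\left(z \right)} = z^{\frac{3}{2}} z^{2} = z^{\frac{7}{2}}$)
$\left(3 + H{\left(8 \right)}\right)^{2} = \left(3 + 8^{\frac{7}{2}}\right)^{2} = \left(3 + 1024 \sqrt{2}\right)^{2}$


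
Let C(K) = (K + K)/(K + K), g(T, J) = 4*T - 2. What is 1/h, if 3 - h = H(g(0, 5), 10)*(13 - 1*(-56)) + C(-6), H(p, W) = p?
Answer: 1/140 ≈ 0.0071429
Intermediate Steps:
g(T, J) = -2 + 4*T
C(K) = 1 (C(K) = (2*K)/((2*K)) = (2*K)*(1/(2*K)) = 1)
h = 140 (h = 3 - ((-2 + 4*0)*(13 - 1*(-56)) + 1) = 3 - ((-2 + 0)*(13 + 56) + 1) = 3 - (-2*69 + 1) = 3 - (-138 + 1) = 3 - 1*(-137) = 3 + 137 = 140)
1/h = 1/140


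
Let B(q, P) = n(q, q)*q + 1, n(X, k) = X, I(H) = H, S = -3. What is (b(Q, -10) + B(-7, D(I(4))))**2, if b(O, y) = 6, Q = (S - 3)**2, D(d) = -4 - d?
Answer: 3136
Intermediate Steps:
B(q, P) = 1 + q**2 (B(q, P) = q*q + 1 = q**2 + 1 = 1 + q**2)
Q = 36 (Q = (-3 - 3)**2 = (-6)**2 = 36)
(b(Q, -10) + B(-7, D(I(4))))**2 = (6 + (1 + (-7)**2))**2 = (6 + (1 + 49))**2 = (6 + 50)**2 = 56**2 = 3136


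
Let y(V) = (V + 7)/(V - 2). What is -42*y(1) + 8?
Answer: 344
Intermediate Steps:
y(V) = (7 + V)/(-2 + V)
-42*y(1) + 8 = -42*(7 + 1)/(-2 + 1) + 8 = -42*8/(-1) + 8 = -(-42)*8 + 8 = -42*(-8) + 8 = 336 + 8 = 344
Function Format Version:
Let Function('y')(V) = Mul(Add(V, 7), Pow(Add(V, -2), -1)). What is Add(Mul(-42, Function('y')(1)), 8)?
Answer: 344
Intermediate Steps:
Function('y')(V) = Mul(Pow(Add(-2, V), -1), Add(7, V)) (Function('y')(V) = Mul(Add(7, V), Pow(Add(-2, V), -1)) = Mul(Pow(Add(-2, V), -1), Add(7, V)))
Add(Mul(-42, Function('y')(1)), 8) = Add(Mul(-42, Mul(Pow(Add(-2, 1), -1), Add(7, 1))), 8) = Add(Mul(-42, Mul(Pow(-1, -1), 8)), 8) = Add(Mul(-42, Mul(-1, 8)), 8) = Add(Mul(-42, -8), 8) = Add(336, 8) = 344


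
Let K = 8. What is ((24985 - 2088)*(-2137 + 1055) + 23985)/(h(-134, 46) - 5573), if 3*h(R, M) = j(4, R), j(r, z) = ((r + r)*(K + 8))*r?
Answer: 74251707/16207 ≈ 4581.5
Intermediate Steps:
j(r, z) = 32*r² (j(r, z) = ((r + r)*(8 + 8))*r = ((2*r)*16)*r = (32*r)*r = 32*r²)
h(R, M) = 512/3 (h(R, M) = (32*4²)/3 = (32*16)/3 = (⅓)*512 = 512/3)
((24985 - 2088)*(-2137 + 1055) + 23985)/(h(-134, 46) - 5573) = ((24985 - 2088)*(-2137 + 1055) + 23985)/(512/3 - 5573) = (22897*(-1082) + 23985)/(-16207/3) = (-24774554 + 23985)*(-3/16207) = -24750569*(-3/16207) = 74251707/16207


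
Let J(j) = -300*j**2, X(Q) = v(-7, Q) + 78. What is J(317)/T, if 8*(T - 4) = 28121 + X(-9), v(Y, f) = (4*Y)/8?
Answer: -96469440/11291 ≈ -8543.9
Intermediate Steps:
v(Y, f) = Y/2 (v(Y, f) = (4*Y)*(1/8) = Y/2)
X(Q) = 149/2 (X(Q) = (1/2)*(-7) + 78 = -7/2 + 78 = 149/2)
T = 56455/16 (T = 4 + (28121 + 149/2)/8 = 4 + (1/8)*(56391/2) = 4 + 56391/16 = 56455/16 ≈ 3528.4)
J(317)/T = (-300*317**2)/(56455/16) = -300*100489*(16/56455) = -30146700*16/56455 = -96469440/11291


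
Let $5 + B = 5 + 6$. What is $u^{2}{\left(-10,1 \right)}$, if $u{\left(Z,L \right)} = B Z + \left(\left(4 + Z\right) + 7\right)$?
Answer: $3481$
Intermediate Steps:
$B = 6$ ($B = -5 + \left(5 + 6\right) = -5 + 11 = 6$)
$u{\left(Z,L \right)} = 11 + 7 Z$ ($u{\left(Z,L \right)} = 6 Z + \left(\left(4 + Z\right) + 7\right) = 6 Z + \left(11 + Z\right) = 11 + 7 Z$)
$u^{2}{\left(-10,1 \right)} = \left(11 + 7 \left(-10\right)\right)^{2} = \left(11 - 70\right)^{2} = \left(-59\right)^{2} = 3481$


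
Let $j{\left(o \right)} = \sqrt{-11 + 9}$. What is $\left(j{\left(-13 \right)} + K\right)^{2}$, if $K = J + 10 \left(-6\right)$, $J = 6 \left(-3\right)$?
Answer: $\left(78 - i \sqrt{2}\right)^{2} \approx 6082.0 - 220.62 i$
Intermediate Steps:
$J = -18$
$j{\left(o \right)} = i \sqrt{2}$ ($j{\left(o \right)} = \sqrt{-2} = i \sqrt{2}$)
$K = -78$ ($K = -18 + 10 \left(-6\right) = -18 - 60 = -78$)
$\left(j{\left(-13 \right)} + K\right)^{2} = \left(i \sqrt{2} - 78\right)^{2} = \left(-78 + i \sqrt{2}\right)^{2}$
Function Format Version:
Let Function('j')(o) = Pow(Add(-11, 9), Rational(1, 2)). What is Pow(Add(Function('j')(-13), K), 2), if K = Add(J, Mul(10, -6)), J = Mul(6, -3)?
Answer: Pow(Add(78, Mul(-1, I, Pow(2, Rational(1, 2)))), 2) ≈ Add(6082.0, Mul(-220.62, I))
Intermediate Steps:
J = -18
Function('j')(o) = Mul(I, Pow(2, Rational(1, 2))) (Function('j')(o) = Pow(-2, Rational(1, 2)) = Mul(I, Pow(2, Rational(1, 2))))
K = -78 (K = Add(-18, Mul(10, -6)) = Add(-18, -60) = -78)
Pow(Add(Function('j')(-13), K), 2) = Pow(Add(Mul(I, Pow(2, Rational(1, 2))), -78), 2) = Pow(Add(-78, Mul(I, Pow(2, Rational(1, 2)))), 2)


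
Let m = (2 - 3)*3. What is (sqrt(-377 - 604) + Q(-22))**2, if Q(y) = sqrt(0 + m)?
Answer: -984 - 6*sqrt(327) ≈ -1092.5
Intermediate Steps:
m = -3 (m = -1*3 = -3)
Q(y) = I*sqrt(3) (Q(y) = sqrt(0 - 3) = sqrt(-3) = I*sqrt(3))
(sqrt(-377 - 604) + Q(-22))**2 = (sqrt(-377 - 604) + I*sqrt(3))**2 = (sqrt(-981) + I*sqrt(3))**2 = (3*I*sqrt(109) + I*sqrt(3))**2 = (I*sqrt(3) + 3*I*sqrt(109))**2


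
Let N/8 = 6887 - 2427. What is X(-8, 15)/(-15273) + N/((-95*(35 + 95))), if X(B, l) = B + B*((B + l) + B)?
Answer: -3568/1235 ≈ -2.8891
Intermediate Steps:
N = 35680 (N = 8*(6887 - 2427) = 8*4460 = 35680)
X(B, l) = B + B*(l + 2*B)
X(-8, 15)/(-15273) + N/((-95*(35 + 95))) = -8*(1 + 15 + 2*(-8))/(-15273) + 35680/((-95*(35 + 95))) = -8*(1 + 15 - 16)*(-1/15273) + 35680/((-95*130)) = -8*0*(-1/15273) + 35680/(-12350) = 0*(-1/15273) + 35680*(-1/12350) = 0 - 3568/1235 = -3568/1235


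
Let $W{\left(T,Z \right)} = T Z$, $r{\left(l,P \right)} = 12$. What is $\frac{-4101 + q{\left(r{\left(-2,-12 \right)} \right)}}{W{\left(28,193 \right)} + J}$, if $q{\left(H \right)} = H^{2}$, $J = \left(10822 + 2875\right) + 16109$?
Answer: $- \frac{3957}{35210} \approx -0.11238$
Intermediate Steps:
$J = 29806$ ($J = 13697 + 16109 = 29806$)
$\frac{-4101 + q{\left(r{\left(-2,-12 \right)} \right)}}{W{\left(28,193 \right)} + J} = \frac{-4101 + 12^{2}}{28 \cdot 193 + 29806} = \frac{-4101 + 144}{5404 + 29806} = - \frac{3957}{35210}$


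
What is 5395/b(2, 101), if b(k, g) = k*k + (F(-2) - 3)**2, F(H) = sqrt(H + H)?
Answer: 1079/5 + 4316*I/15 ≈ 215.8 + 287.73*I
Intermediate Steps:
F(H) = sqrt(2)*sqrt(H) (F(H) = sqrt(2*H) = sqrt(2)*sqrt(H))
b(k, g) = k**2 + (-3 + 2*I)**2 (b(k, g) = k*k + (sqrt(2)*sqrt(-2) - 3)**2 = k**2 + (sqrt(2)*(I*sqrt(2)) - 3)**2 = k**2 + (2*I - 3)**2 = k**2 + (-3 + 2*I)**2)
5395/b(2, 101) = 5395/(5 + 2**2 - 12*I) = 5395/(5 + 4 - 12*I) = 5395/(9 - 12*I) = 5395*((9 + 12*I)/225) = 1079*(9 + 12*I)/45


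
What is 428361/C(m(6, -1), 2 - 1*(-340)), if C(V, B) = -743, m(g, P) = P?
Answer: -428361/743 ≈ -576.53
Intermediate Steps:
428361/C(m(6, -1), 2 - 1*(-340)) = 428361/(-743) = 428361*(-1/743) = -428361/743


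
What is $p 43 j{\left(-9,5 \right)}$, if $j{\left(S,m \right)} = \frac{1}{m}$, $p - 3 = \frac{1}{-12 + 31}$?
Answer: $\frac{2494}{95} \approx 26.253$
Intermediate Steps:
$p = \frac{58}{19}$ ($p = 3 + \frac{1}{-12 + 31} = 3 + \frac{1}{19} = \frac{58}{19} \approx 3.0526$)
$p 43 j{\left(-9,5 \right)} = \frac{\frac{58}{19} \cdot 43}{5} = \frac{2494}{19} \cdot \frac{1}{5} = \frac{2494}{95}$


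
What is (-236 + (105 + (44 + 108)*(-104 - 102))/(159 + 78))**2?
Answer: 7593205321/56169 ≈ 1.3519e+5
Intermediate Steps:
(-236 + (105 + (44 + 108)*(-104 - 102))/(159 + 78))**2 = (-236 + (105 + 152*(-206))/237)**2 = (-236 + (105 - 31312)*(1/237))**2 = (-236 - 31207*1/237)**2 = (-236 - 31207/237)**2 = (-87139/237)**2 = 7593205321/56169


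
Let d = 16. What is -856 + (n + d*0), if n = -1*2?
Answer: -858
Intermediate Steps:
n = -2
-856 + (n + d*0) = -856 + (-2 + 16*0) = -856 + (-2 + 0) = -856 - 2 = -858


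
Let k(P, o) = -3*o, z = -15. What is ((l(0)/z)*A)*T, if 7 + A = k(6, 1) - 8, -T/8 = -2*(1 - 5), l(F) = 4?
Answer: -1536/5 ≈ -307.20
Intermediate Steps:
T = -64 (T = -(-16)*(1 - 5) = -(-16)*(-4) = -8*8 = -64)
A = -18 (A = -7 + (-3*1 - 8) = -7 + (-3 - 8) = -7 - 11 = -18)
((l(0)/z)*A)*T = ((4/(-15))*(-18))*(-64) = ((4*(-1/15))*(-18))*(-64) = -4/15*(-18)*(-64) = (24/5)*(-64) = -1536/5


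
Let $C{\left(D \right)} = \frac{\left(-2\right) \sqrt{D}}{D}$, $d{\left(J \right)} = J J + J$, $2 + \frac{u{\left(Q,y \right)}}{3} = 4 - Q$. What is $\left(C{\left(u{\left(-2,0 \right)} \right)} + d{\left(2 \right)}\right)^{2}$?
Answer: $\frac{\left(-18 + \sqrt{3}\right)^{2}}{9} \approx 29.405$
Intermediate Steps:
$u{\left(Q,y \right)} = 6 - 3 Q$ ($u{\left(Q,y \right)} = -6 + 3 \left(4 - Q\right) = -6 - \left(-12 + 3 Q\right) = 6 - 3 Q$)
$d{\left(J \right)} = J + J^{2}$ ($d{\left(J \right)} = J^{2} + J = J + J^{2}$)
$C{\left(D \right)} = - \frac{2}{\sqrt{D}}$
$\left(C{\left(u{\left(-2,0 \right)} \right)} + d{\left(2 \right)}\right)^{2} = \left(- \frac{2}{\sqrt{6 - -6}} + 2 \left(1 + 2\right)\right)^{2} = \left(- \frac{2}{\sqrt{6 + 6}} + 2 \cdot 3\right)^{2} = \left(- \frac{2}{2 \sqrt{3}} + 6\right)^{2} = \left(- 2 \frac{\sqrt{3}}{6} + 6\right)^{2} = \left(- \frac{\sqrt{3}}{3} + 6\right)^{2} = \left(6 - \frac{\sqrt{3}}{3}\right)^{2}$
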